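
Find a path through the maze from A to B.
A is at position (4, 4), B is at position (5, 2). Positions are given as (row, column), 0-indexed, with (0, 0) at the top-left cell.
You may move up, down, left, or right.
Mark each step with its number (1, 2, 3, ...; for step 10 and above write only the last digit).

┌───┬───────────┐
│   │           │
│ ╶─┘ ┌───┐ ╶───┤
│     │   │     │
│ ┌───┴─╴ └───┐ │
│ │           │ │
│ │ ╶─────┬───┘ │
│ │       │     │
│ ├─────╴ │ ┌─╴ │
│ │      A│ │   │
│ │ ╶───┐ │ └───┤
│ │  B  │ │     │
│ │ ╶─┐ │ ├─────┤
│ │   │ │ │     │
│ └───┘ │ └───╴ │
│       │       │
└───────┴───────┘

Finding the shortest path from (4, 4) to (5, 2):
Path length: 5 steps
Directions: left → left → left → down → right

Solution:

┌───┬───────────┐
│   │           │
│ ╶─┘ ┌───┐ ╶───┤
│     │   │     │
│ ┌───┴─╴ └───┐ │
│ │           │ │
│ │ ╶─────┬───┘ │
│ │       │     │
│ ├─────╴ │ ┌─╴ │
│ │3 2 1 A│ │   │
│ │ ╶───┐ │ └───┤
│ │4 B  │ │     │
│ │ ╶─┐ │ ├─────┤
│ │   │ │ │     │
│ └───┘ │ └───╴ │
│       │       │
└───────┴───────┘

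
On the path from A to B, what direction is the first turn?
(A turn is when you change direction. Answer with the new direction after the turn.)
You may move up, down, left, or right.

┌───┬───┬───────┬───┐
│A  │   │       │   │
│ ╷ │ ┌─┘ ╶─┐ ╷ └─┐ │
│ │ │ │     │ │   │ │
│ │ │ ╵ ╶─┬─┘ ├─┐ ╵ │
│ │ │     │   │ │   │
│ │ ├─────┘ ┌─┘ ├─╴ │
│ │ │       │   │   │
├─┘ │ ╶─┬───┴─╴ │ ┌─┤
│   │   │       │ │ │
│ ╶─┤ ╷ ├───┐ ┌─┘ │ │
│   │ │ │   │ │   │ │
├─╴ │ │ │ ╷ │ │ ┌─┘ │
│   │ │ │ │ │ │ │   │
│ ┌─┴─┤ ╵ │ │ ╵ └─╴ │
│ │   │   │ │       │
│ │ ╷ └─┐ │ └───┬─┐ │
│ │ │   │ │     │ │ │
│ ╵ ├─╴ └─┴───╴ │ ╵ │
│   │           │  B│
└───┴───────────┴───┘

Directions: right, down, down, down, down, left, down, right, down, left, down, down, down, right, up, up, right, down, right, down, right, right, right, right, up, left, left, up, up, up, left, down, down, left, up, up, up, left, up, right, right, right, up, right, up, up, right, down, right, down, right, down, left, down, down, left, down, down, right, right, down, down
First turn direction: down

Solution:

┌───┬───┬───────┬───┐
│A ↓│   │    ↱ ↓│   │
│ ╷ │ ┌─┘ ╶─┐ ╷ └─┐ │
│ │↓│ │     │↑│↳ ↓│ │
│ │ │ ╵ ╶─┬─┘ ├─┐ ╵ │
│ │↓│     │↱ ↑│ │↳ ↓│
│ │ ├─────┘ ┌─┘ ├─╴ │
│ │↓│↱ → → ↑│   │↓ ↲│
├─┘ │ ╶─┬───┴─╴ │ ┌─┤
│↓ ↲│↑ ↰│       │↓│ │
│ ╶─┤ ╷ ├───┐ ┌─┘ │ │
│↳ ↓│ │↑│↓ ↰│ │↓ ↲│ │
├─╴ │ │ │ ╷ │ │ ┌─┘ │
│↓ ↲│ │↑│↓│↑│ │↓│   │
│ ┌─┴─┤ ╵ │ │ ╵ └─╴ │
│↓│↱ ↓│↑ ↲│↑│  ↳ → ↓│
│ │ ╷ └─┐ │ └───┬─┐ │
│↓│↑│↳ ↓│ │↑ ← ↰│ │↓│
│ ╵ ├─╴ └─┴───╴ │ ╵ │
│↳ ↑│  ↳ → → → ↑│  B│
└───┴───────────┴───┘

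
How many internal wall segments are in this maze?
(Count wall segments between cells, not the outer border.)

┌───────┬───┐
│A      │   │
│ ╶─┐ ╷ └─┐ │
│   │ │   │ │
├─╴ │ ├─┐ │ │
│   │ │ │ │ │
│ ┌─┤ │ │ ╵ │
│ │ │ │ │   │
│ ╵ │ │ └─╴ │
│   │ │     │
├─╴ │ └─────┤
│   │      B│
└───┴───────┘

Counting internal wall segments:
Total internal walls: 25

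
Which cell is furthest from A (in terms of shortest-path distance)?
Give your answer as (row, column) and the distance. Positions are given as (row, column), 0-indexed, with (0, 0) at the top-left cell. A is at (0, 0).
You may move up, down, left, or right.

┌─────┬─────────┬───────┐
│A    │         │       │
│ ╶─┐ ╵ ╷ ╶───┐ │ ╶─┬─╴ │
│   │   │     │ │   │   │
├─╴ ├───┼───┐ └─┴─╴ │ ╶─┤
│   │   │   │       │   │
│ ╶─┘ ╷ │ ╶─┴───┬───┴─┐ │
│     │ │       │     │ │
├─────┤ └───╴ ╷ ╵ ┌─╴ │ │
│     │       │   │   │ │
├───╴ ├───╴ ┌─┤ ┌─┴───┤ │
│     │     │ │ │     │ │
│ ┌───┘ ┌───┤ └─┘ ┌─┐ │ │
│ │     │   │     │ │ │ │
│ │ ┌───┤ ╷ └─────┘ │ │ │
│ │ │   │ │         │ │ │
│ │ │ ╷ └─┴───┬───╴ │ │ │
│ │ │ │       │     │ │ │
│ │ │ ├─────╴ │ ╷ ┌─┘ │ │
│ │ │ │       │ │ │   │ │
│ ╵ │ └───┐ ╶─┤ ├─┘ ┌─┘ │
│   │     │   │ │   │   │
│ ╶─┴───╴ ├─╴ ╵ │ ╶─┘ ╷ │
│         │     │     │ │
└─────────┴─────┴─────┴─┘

Computing BFS distances from A to all cells:
Furthest cell: (7, 4)
Distance: 59 steps

Path from A to the furthest cell:

┌─────┬─────────┬───────┐
│A    │         │       │
│ ╶─┐ ╵ ╷ ╶───┐ │ ╶─┬─╴ │
│↳ ↓│   │     │ │   │   │
├─╴ ├───┼───┐ └─┴─╴ │ ╶─┤
│↓ ↲│↱ ↓│   │       │   │
│ ╶─┘ ╷ │ ╶─┴───┬───┴─┐ │
│↳ → ↑│↓│       │     │ │
├─────┤ └───╴ ╷ ╵ ┌─╴ │ │
│     │↳ → ↓  │   │   │ │
├───╴ ├───╴ ┌─┤ ┌─┴───┤ │
│     │↓ ← ↲│ │ │     │ │
│ ┌───┘ ┌───┤ └─┘ ┌─┐ │ │
│ │↓ ← ↲│↓ ↰│     │ │ │ │
│ │ ┌───┤ ╷ └─────┘ │ │ │
│ │↓│↱ ↓│B│↑ ← ← ← ↰│ │ │
│ │ │ ╷ └─┴───┬───╴ │ │ │
│ │↓│↑│↳ → → ↓│↱ → ↑│ │ │
│ │ │ ├─────╴ │ ╷ ┌─┘ │ │
│ │↓│↑│    ↓ ↲│↑│ │   │ │
│ ╵ │ └───┐ ╶─┤ ├─┘ ┌─┘ │
│↓ ↲│↑ ← ↰│↳ ↓│↑│   │   │
│ ╶─┴───╴ ├─╴ ╵ │ ╶─┘ ╷ │
│↳ → → → ↑│  ↳ ↑│     │ │
└─────────┴─────┴─────┴─┘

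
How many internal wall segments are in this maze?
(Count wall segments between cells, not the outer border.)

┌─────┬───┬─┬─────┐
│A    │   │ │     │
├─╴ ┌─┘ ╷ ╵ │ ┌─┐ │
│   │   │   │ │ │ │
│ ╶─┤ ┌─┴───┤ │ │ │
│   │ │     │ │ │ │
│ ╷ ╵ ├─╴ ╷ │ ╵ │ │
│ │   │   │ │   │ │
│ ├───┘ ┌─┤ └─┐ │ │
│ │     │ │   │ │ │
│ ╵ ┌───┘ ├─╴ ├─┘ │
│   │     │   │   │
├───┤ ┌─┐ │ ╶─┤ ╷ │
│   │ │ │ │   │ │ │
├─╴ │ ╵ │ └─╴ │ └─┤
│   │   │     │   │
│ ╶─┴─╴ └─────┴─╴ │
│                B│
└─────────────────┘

Counting internal wall segments:
Total internal walls: 64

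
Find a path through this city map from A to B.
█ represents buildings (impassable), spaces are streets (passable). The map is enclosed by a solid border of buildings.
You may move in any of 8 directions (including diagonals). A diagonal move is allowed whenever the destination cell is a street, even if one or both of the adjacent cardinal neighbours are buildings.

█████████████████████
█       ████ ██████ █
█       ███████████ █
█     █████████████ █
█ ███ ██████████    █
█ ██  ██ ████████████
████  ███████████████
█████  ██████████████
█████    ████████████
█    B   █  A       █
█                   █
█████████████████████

Finding the shortest path from A to B:
Movement: 8-directional
Path length: 7 steps
Directions: left → left → down-left → left → left → left → up-left

Solution:

█████████████████████
█       ████ ██████ █
█       ███████████ █
█     █████████████ █
█ ███ ██████████    █
█ ██  ██ ████████████
████  ███████████████
█████  ██████████████
█████    ████████████
█    B   █↙←A       █
█     ↖←←←          █
█████████████████████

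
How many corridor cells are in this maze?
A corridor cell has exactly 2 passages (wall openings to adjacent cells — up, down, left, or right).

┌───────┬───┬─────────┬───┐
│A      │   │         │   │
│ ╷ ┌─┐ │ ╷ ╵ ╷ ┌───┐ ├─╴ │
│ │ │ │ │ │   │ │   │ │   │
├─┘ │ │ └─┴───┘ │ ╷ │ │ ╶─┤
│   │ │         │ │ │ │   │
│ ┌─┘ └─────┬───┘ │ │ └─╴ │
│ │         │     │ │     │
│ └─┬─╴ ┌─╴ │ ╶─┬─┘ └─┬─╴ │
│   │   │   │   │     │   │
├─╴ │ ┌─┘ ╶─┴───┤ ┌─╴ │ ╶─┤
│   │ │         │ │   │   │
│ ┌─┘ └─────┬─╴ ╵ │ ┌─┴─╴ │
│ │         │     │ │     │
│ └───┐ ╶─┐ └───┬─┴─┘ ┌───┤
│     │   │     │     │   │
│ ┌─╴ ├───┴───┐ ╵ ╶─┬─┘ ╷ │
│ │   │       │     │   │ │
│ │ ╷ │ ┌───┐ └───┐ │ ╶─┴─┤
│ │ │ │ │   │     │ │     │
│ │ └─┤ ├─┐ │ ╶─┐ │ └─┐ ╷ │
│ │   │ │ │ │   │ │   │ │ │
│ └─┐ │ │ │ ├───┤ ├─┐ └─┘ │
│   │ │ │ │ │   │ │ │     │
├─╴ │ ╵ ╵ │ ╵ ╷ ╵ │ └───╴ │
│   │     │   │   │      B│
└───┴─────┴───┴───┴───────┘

Counting cells with exactly 2 passages:
Total corridor cells: 133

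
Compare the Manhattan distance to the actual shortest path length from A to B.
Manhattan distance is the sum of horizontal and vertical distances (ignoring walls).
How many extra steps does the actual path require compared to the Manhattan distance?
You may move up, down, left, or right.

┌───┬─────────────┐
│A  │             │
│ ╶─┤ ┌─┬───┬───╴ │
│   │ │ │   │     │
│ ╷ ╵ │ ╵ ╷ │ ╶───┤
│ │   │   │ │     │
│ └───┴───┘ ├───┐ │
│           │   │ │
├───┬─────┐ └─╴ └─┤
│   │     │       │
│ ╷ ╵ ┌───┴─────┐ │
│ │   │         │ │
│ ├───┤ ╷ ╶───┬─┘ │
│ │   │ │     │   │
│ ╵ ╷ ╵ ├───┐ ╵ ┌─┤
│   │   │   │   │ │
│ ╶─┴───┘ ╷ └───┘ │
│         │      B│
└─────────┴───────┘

Manhattan distance: |8 - 0| + |8 - 0| = 16
Actual path length: 40
Extra steps: 40 - 16 = 24

Solution:

┌───┬─────────────┐
│A  │             │
│ ╶─┤ ┌─┬───┬───╴ │
│↓  │ │ │   │     │
│ ╷ ╵ │ ╵ ╷ │ ╶───┤
│↓│   │   │ │     │
│ └───┴───┘ ├───┐ │
│↳ → → → → ↓│   │ │
├───┬─────┐ └─╴ └─┤
│   │     │↳ → → ↓│
│ ╷ ╵ ┌───┴─────┐ │
│ │   │↓ ↰      │↓│
│ ├───┤ ╷ ╶───┬─┘ │
│ │↓ ↰│↓│↑ ← ↰│↓ ↲│
│ ╵ ╷ ╵ ├───┐ ╵ ┌─┤
│↓ ↲│↑ ↲│↱ ↓│↑ ↲│ │
│ ╶─┴───┘ ╷ └───┘ │
│↳ → → → ↑│↳ → → B│
└─────────┴───────┘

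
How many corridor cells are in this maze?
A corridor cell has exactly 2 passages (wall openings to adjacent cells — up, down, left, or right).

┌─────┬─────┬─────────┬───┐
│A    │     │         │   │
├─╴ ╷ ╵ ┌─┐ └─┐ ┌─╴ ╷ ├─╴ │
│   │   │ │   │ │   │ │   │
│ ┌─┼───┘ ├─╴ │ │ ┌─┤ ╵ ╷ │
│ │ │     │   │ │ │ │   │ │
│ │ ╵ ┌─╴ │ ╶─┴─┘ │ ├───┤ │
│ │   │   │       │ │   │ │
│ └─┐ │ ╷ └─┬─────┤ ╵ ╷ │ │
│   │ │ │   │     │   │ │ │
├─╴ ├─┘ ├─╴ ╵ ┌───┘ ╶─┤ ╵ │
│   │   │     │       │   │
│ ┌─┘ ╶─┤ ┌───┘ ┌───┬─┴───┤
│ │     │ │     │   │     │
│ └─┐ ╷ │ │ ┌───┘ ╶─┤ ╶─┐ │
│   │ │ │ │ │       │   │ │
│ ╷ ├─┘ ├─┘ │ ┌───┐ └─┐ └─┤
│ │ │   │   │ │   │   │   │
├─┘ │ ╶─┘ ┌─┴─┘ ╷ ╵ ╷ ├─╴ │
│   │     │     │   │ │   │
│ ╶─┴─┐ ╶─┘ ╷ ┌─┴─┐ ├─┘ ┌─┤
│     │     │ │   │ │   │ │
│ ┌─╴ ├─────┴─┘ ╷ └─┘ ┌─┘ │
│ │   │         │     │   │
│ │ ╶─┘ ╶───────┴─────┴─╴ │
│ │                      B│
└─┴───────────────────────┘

Counting cells with exactly 2 passages:
Total corridor cells: 126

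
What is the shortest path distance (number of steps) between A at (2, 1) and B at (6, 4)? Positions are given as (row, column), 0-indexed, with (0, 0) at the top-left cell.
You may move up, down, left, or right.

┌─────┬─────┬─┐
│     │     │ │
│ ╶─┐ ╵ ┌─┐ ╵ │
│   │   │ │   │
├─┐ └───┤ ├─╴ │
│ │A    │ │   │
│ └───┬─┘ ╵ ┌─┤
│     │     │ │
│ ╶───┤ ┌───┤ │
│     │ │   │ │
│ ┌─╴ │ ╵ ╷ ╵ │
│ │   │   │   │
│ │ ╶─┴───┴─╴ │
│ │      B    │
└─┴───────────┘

Finding path from (2, 1) to (6, 4):
Path: (2,1) → (1,1) → (1,0) → (0,0) → (0,1) → (0,2) → (1,2) → (1,3) → (0,3) → (0,4) → (0,5) → (1,5) → (1,6) → (2,6) → (2,5) → (3,5) → (3,4) → (3,3) → (4,3) → (5,3) → (5,4) → (4,4) → (4,5) → (5,5) → (5,6) → (6,6) → (6,5) → (6,4)
Distance: 27 steps

Solution:

┌─────┬─────┬─┐
│↱ → ↓│↱ → ↓│ │
│ ╶─┐ ╵ ┌─┐ ╵ │
│↑ ↰│↳ ↑│ │↳ ↓│
├─┐ └───┤ ├─╴ │
│ │A    │ │↓ ↲│
│ └───┬─┘ ╵ ┌─┤
│     │↓ ← ↲│ │
│ ╶───┤ ┌───┤ │
│     │↓│↱ ↓│ │
│ ┌─╴ │ ╵ ╷ ╵ │
│ │   │↳ ↑│↳ ↓│
│ │ ╶─┴───┴─╴ │
│ │      B ← ↲│
└─┴───────────┘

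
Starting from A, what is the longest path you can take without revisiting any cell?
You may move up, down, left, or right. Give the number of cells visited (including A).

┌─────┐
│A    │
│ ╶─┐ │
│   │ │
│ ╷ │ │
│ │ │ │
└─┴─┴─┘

Finding longest simple path using DFS:
Start: (0, 0)
Longest path visits 5 cells
Path: A → right → right → down → down

Solution:

┌─────┐
│A → ↓│
│ ╶─┐ │
│   │↓│
│ ╷ │ │
│ │ │B│
└─┴─┴─┘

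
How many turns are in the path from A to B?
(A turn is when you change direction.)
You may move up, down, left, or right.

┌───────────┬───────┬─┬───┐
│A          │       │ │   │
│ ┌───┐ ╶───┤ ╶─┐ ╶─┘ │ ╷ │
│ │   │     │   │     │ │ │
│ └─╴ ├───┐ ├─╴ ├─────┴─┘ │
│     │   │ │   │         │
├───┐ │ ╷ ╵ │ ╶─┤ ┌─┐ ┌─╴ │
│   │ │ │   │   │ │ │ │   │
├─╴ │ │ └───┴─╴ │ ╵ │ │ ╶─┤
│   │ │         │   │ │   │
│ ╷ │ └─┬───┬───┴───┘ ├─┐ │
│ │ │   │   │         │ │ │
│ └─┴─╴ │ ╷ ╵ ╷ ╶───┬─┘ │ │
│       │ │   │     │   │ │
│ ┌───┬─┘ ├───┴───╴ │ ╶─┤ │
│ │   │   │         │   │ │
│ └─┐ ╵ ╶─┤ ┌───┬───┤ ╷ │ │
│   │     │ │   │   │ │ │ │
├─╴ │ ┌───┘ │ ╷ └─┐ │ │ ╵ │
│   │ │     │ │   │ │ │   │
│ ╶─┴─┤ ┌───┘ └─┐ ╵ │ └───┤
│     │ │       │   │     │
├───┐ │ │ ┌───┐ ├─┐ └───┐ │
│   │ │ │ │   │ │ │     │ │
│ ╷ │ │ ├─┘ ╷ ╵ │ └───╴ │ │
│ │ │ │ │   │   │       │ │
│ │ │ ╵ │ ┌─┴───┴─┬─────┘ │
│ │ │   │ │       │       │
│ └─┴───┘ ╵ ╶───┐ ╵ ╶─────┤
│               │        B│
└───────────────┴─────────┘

Directions: down, down, right, right, down, down, down, right, down, left, left, left, down, down, right, down, left, down, right, right, down, down, down, right, up, up, up, up, right, right, up, up, right, right, right, right, up, left, left, up, right, right, right, up, up, up, right, right, down, left, down, right, down, down, down, down, down, left, up, up, left, down, down, down, right, right, down, down, down, left, left, left, down, right, right, right
Number of turns: 37

Solution:

┌───────────┬───────┬─┬───┐
│A          │       │ │   │
│ ┌───┐ ╶───┤ ╶─┐ ╶─┘ │ ╷ │
│↓│   │     │   │     │ │ │
│ └─╴ ├───┐ ├─╴ ├─────┴─┘ │
│↳ → ↓│   │ │   │    ↱ → ↓│
├───┐ │ ╷ ╵ │ ╶─┤ ┌─┐ ┌─╴ │
│   │↓│ │   │   │ │ │↑│↓ ↲│
├─╴ │ │ └───┴─╴ │ ╵ │ │ ╶─┤
│   │↓│         │   │↑│↳ ↓│
│ ╷ │ └─┬───┬───┴───┘ ├─┐ │
│ │ │↳ ↓│   │  ↱ → → ↑│ │↓│
│ └─┴─╴ │ ╷ ╵ ╷ ╶───┬─┘ │ │
│↓ ← ← ↲│ │   │↑ ← ↰│   │↓│
│ ┌───┬─┘ ├───┴───╴ │ ╶─┤ │
│↓│   │   │↱ → → → ↑│↓ ↰│↓│
│ └─┐ ╵ ╶─┤ ┌───┬───┤ ╷ │ │
│↳ ↓│     │↑│   │   │↓│↑│↓│
├─╴ │ ┌───┘ │ ╷ └─┐ │ │ ╵ │
│↓ ↲│ │↱ → ↑│ │   │ │↓│↑ ↲│
│ ╶─┴─┤ ┌───┘ └─┐ ╵ │ └───┤
│↳ → ↓│↑│       │   │↳ → ↓│
├───┐ │ │ ┌───┐ ├─┐ └───┐ │
│   │↓│↑│ │   │ │ │     │↓│
│ ╷ │ │ ├─┘ ╷ ╵ │ └───╴ │ │
│ │ │↓│↑│   │   │       │↓│
│ │ │ ╵ │ ┌─┴───┴─┬─────┘ │
│ │ │↳ ↑│ │       │↓ ← ← ↲│
│ └─┴───┘ ╵ ╶───┐ ╵ ╶─────┤
│               │  ↳ → → B│
└───────────────┴─────────┘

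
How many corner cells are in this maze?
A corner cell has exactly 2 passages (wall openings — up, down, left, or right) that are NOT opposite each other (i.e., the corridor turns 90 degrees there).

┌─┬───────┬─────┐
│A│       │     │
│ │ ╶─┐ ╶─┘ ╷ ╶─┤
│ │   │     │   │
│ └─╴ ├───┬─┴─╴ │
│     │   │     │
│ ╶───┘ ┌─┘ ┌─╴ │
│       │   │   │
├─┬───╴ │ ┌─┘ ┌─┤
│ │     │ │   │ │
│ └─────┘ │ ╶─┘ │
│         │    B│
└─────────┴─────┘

Counting corner cells (2 non-opposite passages):
Total corners: 23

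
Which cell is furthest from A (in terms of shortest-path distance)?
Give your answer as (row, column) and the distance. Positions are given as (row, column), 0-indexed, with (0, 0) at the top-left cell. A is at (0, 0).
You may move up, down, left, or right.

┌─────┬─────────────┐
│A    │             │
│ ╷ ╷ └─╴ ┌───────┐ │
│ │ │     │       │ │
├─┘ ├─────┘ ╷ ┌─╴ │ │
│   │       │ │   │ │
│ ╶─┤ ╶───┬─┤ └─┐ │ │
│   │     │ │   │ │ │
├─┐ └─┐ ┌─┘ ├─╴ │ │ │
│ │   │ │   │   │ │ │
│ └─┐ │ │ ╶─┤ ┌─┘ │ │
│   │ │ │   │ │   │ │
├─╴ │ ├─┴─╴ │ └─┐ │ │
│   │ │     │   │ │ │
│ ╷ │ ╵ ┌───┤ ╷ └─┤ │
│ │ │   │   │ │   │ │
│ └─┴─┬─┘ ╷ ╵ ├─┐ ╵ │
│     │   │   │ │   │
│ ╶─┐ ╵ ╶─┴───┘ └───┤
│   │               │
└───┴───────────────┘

Computing BFS distances from A to all cells:
Furthest cell: (4, 0)
Distance: 42 steps

Path from A to the furthest cell:

┌─────┬─────────────┐
│A → ↓│  ↱ → → → → ↓│
│ ╷ ╷ └─╴ ┌───────┐ │
│ │ │↳ → ↑│       │↓│
├─┘ ├─────┘ ╷ ┌─╴ │ │
│   │       │ │   │↓│
│ ╶─┤ ╶───┬─┤ └─┐ │ │
│   │     │ │   │ │↓│
├─┐ └─┐ ┌─┘ ├─╴ │ │ │
│B│   │ │   │   │ │↓│
│ └─┐ │ │ ╶─┤ ┌─┘ │ │
│↑ ↰│ │ │   │ │   │↓│
├─╴ │ ├─┴─╴ │ └─┐ │ │
│↱ ↑│ │     │↓ ↰│ │↓│
│ ╷ │ ╵ ┌───┤ ╷ └─┤ │
│↑│ │   │↓ ↰│↓│↑ ↰│↓│
│ └─┴─┬─┘ ╷ ╵ ├─┐ ╵ │
│↑ ← ↰│↓ ↲│↑ ↲│ │↑ ↲│
│ ╶─┐ ╵ ╶─┴───┘ └───┤
│   │↑ ↲            │
└───┴───────────────┘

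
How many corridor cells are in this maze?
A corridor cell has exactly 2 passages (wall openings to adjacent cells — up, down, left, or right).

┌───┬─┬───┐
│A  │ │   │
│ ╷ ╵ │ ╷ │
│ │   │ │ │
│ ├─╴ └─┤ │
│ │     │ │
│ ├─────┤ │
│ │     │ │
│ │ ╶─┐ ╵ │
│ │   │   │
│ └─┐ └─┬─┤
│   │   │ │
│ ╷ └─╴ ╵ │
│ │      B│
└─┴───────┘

Counting cells with exactly 2 passages:
Total corridor cells: 25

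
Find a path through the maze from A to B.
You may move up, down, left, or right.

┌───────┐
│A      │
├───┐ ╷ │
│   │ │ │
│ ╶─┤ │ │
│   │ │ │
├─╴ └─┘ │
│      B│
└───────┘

Finding the shortest path through the maze:
Path length: 6 steps
Directions: right → right → right → down → down → down

Solution:

┌───────┐
│A → → ↓│
├───┐ ╷ │
│   │ │↓│
│ ╶─┤ │ │
│   │ │↓│
├─╴ └─┘ │
│      B│
└───────┘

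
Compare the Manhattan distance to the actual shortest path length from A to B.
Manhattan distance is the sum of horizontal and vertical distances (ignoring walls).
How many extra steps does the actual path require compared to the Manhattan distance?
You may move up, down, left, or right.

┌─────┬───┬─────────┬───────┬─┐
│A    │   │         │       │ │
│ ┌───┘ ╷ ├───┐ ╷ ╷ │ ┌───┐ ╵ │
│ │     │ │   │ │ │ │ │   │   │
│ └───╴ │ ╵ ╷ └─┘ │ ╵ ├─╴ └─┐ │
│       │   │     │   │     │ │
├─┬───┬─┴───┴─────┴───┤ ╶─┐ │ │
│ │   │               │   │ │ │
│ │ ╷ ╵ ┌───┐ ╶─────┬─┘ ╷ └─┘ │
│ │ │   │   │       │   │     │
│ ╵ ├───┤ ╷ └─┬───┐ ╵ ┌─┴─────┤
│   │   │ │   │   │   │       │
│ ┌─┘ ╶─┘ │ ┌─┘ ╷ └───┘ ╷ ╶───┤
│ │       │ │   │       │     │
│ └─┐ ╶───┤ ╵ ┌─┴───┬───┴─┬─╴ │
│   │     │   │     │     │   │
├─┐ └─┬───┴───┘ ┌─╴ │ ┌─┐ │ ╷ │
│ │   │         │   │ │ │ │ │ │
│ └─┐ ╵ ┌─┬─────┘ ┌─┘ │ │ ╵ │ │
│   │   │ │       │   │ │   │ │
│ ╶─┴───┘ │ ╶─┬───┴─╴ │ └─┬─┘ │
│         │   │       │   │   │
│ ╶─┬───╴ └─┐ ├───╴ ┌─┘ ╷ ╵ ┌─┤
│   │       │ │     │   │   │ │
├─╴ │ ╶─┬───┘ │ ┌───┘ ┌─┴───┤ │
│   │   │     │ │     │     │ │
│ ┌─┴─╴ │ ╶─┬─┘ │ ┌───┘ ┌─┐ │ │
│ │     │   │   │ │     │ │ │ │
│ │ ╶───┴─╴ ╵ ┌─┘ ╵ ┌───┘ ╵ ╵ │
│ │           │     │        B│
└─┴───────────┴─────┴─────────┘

Manhattan distance: |14 - 0| + |14 - 0| = 28
Actual path length: 130
Extra steps: 130 - 28 = 102

Solution:

┌─────┬───┬─────────┬───────┬─┐
│A    │↱ ↓│      ↱ ↓│↱ → → ↓│ │
│ ┌───┘ ╷ ├───┐ ╷ ╷ │ ┌───┐ ╵ │
│↓│    ↑│↓│↱ ↓│ │↑│↓│↑│   │↳ ↓│
│ └───╴ │ ╵ ╷ └─┘ │ ╵ ├─╴ └─┐ │
│↳ → → ↑│↳ ↑│↳ → ↑│↳ ↑│     │↓│
├─┬───┬─┴───┴─────┴───┤ ╶─┐ │ │
│ │↓ ↰│↓ ← ← ↰        │↓ ↰│ │↓│
│ │ ╷ ╵ ┌───┐ ╶─────┬─┘ ╷ └─┘ │
│ │↓│↑ ↲│   │↑ ← ← ↰│↓ ↲│↑ ← ↲│
│ ╵ ├───┤ ╷ └─┬───┐ ╵ ┌─┴─────┤
│↓ ↲│   │ │   │   │↑ ↲│       │
│ ┌─┘ ╶─┘ │ ┌─┘ ╷ └───┘ ╷ ╶───┤
│↓│       │ │   │       │     │
│ └─┐ ╶───┤ ╵ ┌─┴───┬───┴─┬─╴ │
│↳ ↓│     │   │↱ → ↓│↱ → ↓│↱ ↓│
├─┐ └─┬───┴───┘ ┌─╴ │ ┌─┐ │ ╷ │
│ │↳ ↓│↱ → → → ↑│↓ ↲│↑│ │↓│↑│↓│
│ └─┐ ╵ ┌─┬─────┘ ┌─┘ │ │ ╵ │ │
│   │↳ ↑│ │↓ ← ← ↲│  ↑│ │↳ ↑│↓│
│ ╶─┴───┘ │ ╶─┬───┴─╴ │ └─┬─┘ │
│         │↳ ↓│    ↱ ↑│↓ ↰│↓ ↲│
│ ╶─┬───╴ └─┐ ├───╴ ┌─┘ ╷ ╵ ┌─┤
│   │       │↓│↱ → ↑│↓ ↲│↑ ↲│ │
├─╴ │ ╶─┬───┘ │ ┌───┘ ┌─┴───┤ │
│   │   │↓ ← ↲│↑│↓ ← ↲│↱ → ↓│ │
│ ┌─┴─╴ │ ╶─┬─┘ │ ┌───┘ ┌─┐ │ │
│ │     │↳ ↓│↱ ↑│↓│↱ → ↑│ │↓│ │
│ │ ╶───┴─╴ ╵ ┌─┘ ╵ ┌───┘ ╵ ╵ │
│ │        ↳ ↑│  ↳ ↑│      ↳ B│
└─┴───────────┴─────┴─────────┘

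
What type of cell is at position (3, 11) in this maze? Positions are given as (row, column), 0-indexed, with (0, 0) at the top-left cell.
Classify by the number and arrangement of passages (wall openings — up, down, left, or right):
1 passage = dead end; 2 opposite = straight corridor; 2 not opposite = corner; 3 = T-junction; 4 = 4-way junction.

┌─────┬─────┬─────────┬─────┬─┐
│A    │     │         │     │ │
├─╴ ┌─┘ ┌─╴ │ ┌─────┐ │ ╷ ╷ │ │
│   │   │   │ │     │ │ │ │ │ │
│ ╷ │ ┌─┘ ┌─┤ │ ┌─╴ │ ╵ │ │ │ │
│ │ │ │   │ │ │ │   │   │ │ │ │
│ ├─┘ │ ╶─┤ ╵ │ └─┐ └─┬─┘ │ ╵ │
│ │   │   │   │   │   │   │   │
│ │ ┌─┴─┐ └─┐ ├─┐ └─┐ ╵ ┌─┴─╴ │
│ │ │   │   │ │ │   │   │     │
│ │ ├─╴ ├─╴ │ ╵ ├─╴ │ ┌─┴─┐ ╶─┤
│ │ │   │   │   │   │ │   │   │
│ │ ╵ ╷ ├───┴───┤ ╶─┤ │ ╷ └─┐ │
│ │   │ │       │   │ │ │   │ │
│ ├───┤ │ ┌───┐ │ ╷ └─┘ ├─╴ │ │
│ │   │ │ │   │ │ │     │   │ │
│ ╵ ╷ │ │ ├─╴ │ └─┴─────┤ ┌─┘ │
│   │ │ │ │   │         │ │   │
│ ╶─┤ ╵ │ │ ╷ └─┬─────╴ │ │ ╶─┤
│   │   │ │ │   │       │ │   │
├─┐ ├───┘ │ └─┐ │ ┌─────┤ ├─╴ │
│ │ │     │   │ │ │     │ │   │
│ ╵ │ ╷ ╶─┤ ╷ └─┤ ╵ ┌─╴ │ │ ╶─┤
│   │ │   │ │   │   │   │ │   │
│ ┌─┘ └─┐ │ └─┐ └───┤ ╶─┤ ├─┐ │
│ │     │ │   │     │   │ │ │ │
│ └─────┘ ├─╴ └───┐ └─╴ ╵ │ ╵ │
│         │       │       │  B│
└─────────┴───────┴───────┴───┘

Checking cell at (3, 11):
Number of passages: 2
Cell type: corner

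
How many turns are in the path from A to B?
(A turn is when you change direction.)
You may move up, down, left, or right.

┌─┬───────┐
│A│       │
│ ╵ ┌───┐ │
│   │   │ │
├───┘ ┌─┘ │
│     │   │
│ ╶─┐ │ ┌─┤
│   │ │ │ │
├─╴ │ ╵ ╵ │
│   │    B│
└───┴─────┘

Directions: down, right, up, right, right, right, down, down, left, down, down, right
Number of turns: 7

Solution:

┌─┬───────┐
│A│↱ → → ↓│
│ ╵ ┌───┐ │
│↳ ↑│   │↓│
├───┘ ┌─┘ │
│     │↓ ↲│
│ ╶─┐ │ ┌─┤
│   │ │↓│ │
├─╴ │ ╵ ╵ │
│   │  ↳ B│
└───┴─────┘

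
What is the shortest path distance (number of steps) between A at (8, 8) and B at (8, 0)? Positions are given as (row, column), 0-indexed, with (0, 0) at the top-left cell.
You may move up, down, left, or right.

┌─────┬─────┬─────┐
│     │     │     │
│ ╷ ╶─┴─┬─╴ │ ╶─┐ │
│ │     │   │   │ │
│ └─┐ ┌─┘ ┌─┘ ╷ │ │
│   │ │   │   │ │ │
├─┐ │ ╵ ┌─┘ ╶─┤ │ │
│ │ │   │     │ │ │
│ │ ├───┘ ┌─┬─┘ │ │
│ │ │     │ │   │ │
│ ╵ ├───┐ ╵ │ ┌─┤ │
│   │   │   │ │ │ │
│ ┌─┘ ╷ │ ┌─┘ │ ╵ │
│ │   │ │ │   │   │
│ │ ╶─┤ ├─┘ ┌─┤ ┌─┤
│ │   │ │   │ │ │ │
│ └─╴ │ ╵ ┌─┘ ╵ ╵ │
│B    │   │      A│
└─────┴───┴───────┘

Finding path from (8, 8) to (8, 0):
Path: (8,8) → (8,7) → (7,7) → (6,7) → (6,8) → (5,8) → (4,8) → (3,8) → (2,8) → (1,8) → (0,8) → (0,7) → (0,6) → (1,6) → (1,7) → (2,7) → (3,7) → (4,7) → (4,6) → (5,6) → (6,6) → (6,5) → (7,5) → (7,4) → (8,4) → (8,3) → (7,3) → (6,3) → (5,3) → (5,2) → (6,2) → (6,1) → (7,1) → (7,2) → (8,2) → (8,1) → (8,0)
Distance: 36 steps

Solution:

┌─────┬─────┬─────┐
│     │     │↓ ← ↰│
│ ╷ ╶─┴─┬─╴ │ ╶─┐ │
│ │     │   │↳ ↓│↑│
│ └─┐ ┌─┘ ┌─┘ ╷ │ │
│   │ │   │   │↓│↑│
├─┐ │ ╵ ┌─┘ ╶─┤ │ │
│ │ │   │     │↓│↑│
│ │ ├───┘ ┌─┬─┘ │ │
│ │ │     │ │↓ ↲│↑│
│ ╵ ├───┐ ╵ │ ┌─┤ │
│   │↓ ↰│   │↓│ │↑│
│ ┌─┘ ╷ │ ┌─┘ │ ╵ │
│ │↓ ↲│↑│ │↓ ↲│↱ ↑│
│ │ ╶─┤ ├─┘ ┌─┤ ┌─┤
│ │↳ ↓│↑│↓ ↲│ │↑│ │
│ └─╴ │ ╵ ┌─┘ ╵ ╵ │
│B ← ↲│↑ ↲│    ↑ A│
└─────┴───┴───────┘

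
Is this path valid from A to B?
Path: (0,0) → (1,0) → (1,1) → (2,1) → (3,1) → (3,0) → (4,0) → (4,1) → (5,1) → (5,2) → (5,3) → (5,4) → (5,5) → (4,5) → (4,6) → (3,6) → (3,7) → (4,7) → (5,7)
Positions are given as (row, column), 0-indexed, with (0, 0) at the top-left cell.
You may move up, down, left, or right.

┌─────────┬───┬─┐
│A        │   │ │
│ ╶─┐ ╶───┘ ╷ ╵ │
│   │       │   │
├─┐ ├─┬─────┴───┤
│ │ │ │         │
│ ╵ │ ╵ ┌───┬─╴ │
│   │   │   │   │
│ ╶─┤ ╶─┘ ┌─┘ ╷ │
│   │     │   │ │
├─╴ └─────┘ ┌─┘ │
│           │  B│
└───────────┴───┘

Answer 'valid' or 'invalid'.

Checking path validity:
Result: All consecutive moves are passable.

valid

Correct solution:

┌─────────┬───┬─┐
│A        │   │ │
│ ╶─┐ ╶───┘ ╷ ╵ │
│↳ ↓│       │   │
├─┐ ├─┬─────┴───┤
│ │↓│ │         │
│ ╵ │ ╵ ┌───┬─╴ │
│↓ ↲│   │   │↱ ↓│
│ ╶─┤ ╶─┘ ┌─┘ ╷ │
│↳ ↓│     │↱ ↑│↓│
├─╴ └─────┘ ┌─┘ │
│  ↳ → → → ↑│  B│
└───────────┴───┘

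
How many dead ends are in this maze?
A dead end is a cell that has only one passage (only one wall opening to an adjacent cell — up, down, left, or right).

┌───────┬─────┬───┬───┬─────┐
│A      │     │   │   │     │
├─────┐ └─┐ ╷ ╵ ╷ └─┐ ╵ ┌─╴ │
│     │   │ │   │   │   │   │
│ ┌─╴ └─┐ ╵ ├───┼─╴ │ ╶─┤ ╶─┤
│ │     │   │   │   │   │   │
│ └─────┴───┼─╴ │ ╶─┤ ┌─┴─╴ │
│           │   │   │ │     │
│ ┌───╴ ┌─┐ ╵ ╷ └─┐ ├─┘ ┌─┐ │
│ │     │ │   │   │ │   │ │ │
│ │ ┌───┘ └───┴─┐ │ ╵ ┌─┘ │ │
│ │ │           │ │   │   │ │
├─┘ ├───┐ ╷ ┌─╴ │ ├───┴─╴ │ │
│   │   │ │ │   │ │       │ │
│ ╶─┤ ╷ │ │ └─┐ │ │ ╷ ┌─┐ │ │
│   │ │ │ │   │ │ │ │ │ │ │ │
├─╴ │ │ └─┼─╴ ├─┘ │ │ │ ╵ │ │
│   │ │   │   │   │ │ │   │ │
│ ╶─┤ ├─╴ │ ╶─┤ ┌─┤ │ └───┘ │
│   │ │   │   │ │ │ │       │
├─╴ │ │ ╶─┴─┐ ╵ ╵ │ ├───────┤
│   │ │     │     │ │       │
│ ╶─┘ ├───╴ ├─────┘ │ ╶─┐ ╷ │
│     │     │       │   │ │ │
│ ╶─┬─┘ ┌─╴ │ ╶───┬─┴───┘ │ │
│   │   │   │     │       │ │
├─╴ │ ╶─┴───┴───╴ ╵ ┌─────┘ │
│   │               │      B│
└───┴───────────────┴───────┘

Checking each cell for number of passages:

Dead ends found at positions:
  (0, 0)
  (0, 4)
  (0, 9)
  (2, 1)
  (2, 3)
  (2, 6)
  (2, 11)
  (3, 10)
  (4, 4)
  (4, 12)
  (5, 0)
  (5, 2)
  (5, 11)
  (6, 6)
  (7, 4)
  (7, 7)
  (7, 11)
  (9, 8)
  (11, 11)
  (12, 4)
  (13, 0)
  (13, 10)
Total dead ends: 22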